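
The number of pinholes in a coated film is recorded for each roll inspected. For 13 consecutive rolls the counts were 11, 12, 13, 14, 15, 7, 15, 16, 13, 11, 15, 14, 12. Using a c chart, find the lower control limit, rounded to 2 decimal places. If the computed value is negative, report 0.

c̄ = (11 + 12 + 13 + 14 + 15 + 7 + 15 + 16 + 13 + 11 + 15 + 14 + 12) / 13 = 168 / 13 = 12.9231
LCL = c̄ − 3√c̄ = 12.9231 − 3 × 3.5949 = 2.1385

2.14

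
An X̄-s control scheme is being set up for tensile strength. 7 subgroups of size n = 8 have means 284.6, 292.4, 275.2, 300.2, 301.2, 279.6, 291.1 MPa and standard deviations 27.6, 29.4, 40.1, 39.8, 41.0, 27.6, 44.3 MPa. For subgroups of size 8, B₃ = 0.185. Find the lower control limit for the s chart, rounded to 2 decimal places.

s̄ = (27.6 + 29.4 + 40.1 + 39.8 + 41.0 + 27.6 + 44.3) / 7 = 35.6857
LCL_s = B₃·s̄ = 0.185 × 35.6857 = 6.6019

6.60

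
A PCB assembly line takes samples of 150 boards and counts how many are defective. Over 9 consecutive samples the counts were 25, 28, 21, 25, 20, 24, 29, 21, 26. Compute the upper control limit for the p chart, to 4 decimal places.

0.2525

p̄ = Σdᵢ / (k·n) = 219 / (9 × 150) = 0.16222
UCL = p̄ + 3·√(p̄(1−p̄)/n) = 0.16222 + 3 × √(0.16222×0.83778/150) = 0.16222 + 3 × 0.03010 = 0.25252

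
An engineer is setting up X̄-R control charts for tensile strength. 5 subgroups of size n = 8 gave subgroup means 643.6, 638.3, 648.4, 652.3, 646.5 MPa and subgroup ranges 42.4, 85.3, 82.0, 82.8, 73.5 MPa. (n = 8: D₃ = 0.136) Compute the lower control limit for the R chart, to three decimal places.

9.955

R̄ = (42.4 + 85.3 + 82.0 + 82.8 + 73.5) / 5 = 366.0000 / 5 = 73.2000
LCL_R = D₃·R̄ = 0.136 × 73.2000 = 9.9552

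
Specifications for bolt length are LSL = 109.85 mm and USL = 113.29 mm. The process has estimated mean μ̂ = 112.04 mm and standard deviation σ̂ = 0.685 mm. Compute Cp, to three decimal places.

0.837

Cp = (USL − LSL) / (6σ̂) = (113.29 − 109.85) / (6 × 0.685) = 3.4400 / 4.1100 = 0.8370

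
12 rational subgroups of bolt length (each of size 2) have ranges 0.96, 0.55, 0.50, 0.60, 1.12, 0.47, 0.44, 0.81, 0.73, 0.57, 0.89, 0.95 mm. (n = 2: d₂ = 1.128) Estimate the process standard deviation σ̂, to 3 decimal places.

R̄ = (0.96 + 0.55 + 0.50 + 0.60 + 1.12 + 0.47 + 0.44 + 0.81 + 0.73 + 0.57 + 0.89 + 0.95) / 12 = 0.7158
σ̂ = R̄ / d₂ = 0.7158 / 1.128 = 0.6346

0.635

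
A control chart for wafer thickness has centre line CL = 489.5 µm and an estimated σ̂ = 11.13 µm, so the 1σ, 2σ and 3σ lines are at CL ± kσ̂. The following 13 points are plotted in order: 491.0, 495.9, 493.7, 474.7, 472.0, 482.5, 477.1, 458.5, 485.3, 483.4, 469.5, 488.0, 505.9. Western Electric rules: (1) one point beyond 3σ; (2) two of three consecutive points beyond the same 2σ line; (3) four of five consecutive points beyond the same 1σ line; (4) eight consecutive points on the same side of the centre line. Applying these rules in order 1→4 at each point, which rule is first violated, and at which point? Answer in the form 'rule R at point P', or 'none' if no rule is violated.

rule 3 at point 8

Zone of each point (C = within 1σ̂, B = 1σ̂–2σ̂, A = 2σ̂–3σ̂, * = beyond 3σ̂; sign = side of CL): 1:+C, 2:+C, 3:+C, 4:-B, 5:-B, 6:-C, 7:-B, 8:-A, 9:-C, 10:-C, 11:-B, 12:-C, 13:+B
Rule 3 (four of five consecutive points beyond the same 1σ limit) is satisfied at point 8.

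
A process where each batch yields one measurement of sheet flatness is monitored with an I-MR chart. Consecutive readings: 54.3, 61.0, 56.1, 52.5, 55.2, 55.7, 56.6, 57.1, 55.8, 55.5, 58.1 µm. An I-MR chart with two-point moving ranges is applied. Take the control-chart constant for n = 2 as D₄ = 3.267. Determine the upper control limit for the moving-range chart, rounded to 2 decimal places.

Moving ranges: 6.7, 4.9, 3.6, 2.7, 0.5, 0.9, 0.5, 1.3, 0.3, 2.6; M̄R̄ = 24.0000 / 10 = 2.4000
UCL_MR = D₄·M̄R̄ = 3.267 × 2.4000 = 7.8408

7.84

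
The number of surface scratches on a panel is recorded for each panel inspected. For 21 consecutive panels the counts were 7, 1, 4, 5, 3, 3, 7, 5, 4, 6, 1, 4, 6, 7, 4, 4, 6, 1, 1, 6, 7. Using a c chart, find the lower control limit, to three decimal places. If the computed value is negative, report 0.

0.000

c̄ = (7 + 1 + 4 + 5 + 3 + 3 + 7 + 5 + 4 + 6 + 1 + 4 + 6 + 7 + 4 + 4 + 6 + 1 + 1 + 6 + 7) / 21 = 92 / 21 = 4.3810
LCL = c̄ − 3√c̄ = 4.3810 − 3 × 2.0931 = -1.8983 → 0 (cannot be negative)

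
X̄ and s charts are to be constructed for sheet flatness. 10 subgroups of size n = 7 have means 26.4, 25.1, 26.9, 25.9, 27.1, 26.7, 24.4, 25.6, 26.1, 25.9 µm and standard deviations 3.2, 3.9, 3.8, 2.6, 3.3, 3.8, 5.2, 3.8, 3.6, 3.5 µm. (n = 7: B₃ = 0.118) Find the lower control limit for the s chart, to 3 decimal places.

s̄ = (3.2 + 3.9 + 3.8 + 2.6 + 3.3 + 3.8 + 5.2 + 3.8 + 3.6 + 3.5) / 10 = 3.6700
LCL_s = B₃·s̄ = 0.118 × 3.6700 = 0.4331

0.433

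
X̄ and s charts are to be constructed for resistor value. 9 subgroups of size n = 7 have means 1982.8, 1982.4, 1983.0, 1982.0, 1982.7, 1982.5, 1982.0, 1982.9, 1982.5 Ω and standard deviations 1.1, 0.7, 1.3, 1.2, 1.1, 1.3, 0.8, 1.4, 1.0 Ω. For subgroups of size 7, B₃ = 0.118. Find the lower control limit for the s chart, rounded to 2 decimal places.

0.13

s̄ = (1.1 + 0.7 + 1.3 + 1.2 + 1.1 + 1.3 + 0.8 + 1.4 + 1.0) / 9 = 1.1000
LCL_s = B₃·s̄ = 0.118 × 1.1000 = 0.1298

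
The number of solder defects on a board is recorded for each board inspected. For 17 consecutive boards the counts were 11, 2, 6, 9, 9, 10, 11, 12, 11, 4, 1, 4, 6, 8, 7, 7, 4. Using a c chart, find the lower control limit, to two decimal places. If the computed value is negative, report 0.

0.00

c̄ = (11 + 2 + 6 + 9 + 9 + 10 + 11 + 12 + 11 + 4 + 1 + 4 + 6 + 8 + 7 + 7 + 4) / 17 = 122 / 17 = 7.1765
LCL = c̄ − 3√c̄ = 7.1765 − 3 × 2.6789 = -0.8602 → 0 (cannot be negative)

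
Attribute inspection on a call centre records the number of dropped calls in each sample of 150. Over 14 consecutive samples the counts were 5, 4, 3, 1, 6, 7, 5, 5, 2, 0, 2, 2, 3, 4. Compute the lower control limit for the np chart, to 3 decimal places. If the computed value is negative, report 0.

p̄ = Σdᵢ / (k·n) = 49 / (14 × 150) = 0.02333
LCL = np̄ − 3·√(np̄(1−p̄)) = 3.5000 − 3 × 1.8489 = -2.0466 → 0 (negative, so LCL = 0)

0.000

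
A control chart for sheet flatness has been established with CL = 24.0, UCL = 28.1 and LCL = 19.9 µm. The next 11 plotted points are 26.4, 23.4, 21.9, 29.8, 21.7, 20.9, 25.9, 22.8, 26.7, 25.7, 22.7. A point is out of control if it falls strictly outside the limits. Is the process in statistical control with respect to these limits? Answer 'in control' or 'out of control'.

out of control

Compare each point to [19.9, 28.1]: sample 4 = 29.8 > UCL.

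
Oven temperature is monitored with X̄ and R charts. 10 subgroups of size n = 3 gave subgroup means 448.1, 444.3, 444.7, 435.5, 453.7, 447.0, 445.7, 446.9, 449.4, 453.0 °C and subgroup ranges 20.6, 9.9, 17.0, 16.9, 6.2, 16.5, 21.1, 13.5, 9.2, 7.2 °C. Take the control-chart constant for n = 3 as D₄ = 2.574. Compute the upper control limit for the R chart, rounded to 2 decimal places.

R̄ = (20.6 + 9.9 + 17.0 + 16.9 + 6.2 + 16.5 + 21.1 + 13.5 + 9.2 + 7.2) / 10 = 138.1000 / 10 = 13.8100
UCL_R = D₄·R̄ = 2.574 × 13.8100 = 35.5469

35.55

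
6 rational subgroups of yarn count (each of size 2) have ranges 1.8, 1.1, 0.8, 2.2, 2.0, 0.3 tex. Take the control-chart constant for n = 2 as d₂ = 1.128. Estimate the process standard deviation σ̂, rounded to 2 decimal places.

R̄ = (1.8 + 1.1 + 0.8 + 2.2 + 2.0 + 0.3) / 6 = 1.3667
σ̂ = R̄ / d₂ = 1.3667 / 1.128 = 1.2116

1.21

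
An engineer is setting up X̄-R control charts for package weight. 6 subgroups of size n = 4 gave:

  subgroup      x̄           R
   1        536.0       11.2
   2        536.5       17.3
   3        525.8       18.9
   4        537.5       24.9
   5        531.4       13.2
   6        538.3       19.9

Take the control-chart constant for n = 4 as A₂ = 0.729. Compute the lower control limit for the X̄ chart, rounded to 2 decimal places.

X̄̄ = (536.0 + 536.5 + 525.8 + 537.5 + 531.4 + 538.3) / 6 = 3205.5000 / 6 = 534.2500
R̄ = (11.2 + 17.3 + 18.9 + 24.9 + 13.2 + 19.9) / 6 = 105.4000 / 6 = 17.5667
LCL = X̄̄ − A₂·R̄ = 534.2500 − 0.729 × 17.5667 = 521.4439

521.44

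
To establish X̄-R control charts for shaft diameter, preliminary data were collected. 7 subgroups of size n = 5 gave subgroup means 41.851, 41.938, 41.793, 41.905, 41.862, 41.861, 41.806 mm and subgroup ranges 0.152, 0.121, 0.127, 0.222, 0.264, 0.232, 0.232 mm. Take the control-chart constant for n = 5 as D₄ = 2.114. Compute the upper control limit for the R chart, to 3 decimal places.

R̄ = (0.152 + 0.121 + 0.127 + 0.222 + 0.264 + 0.232 + 0.232) / 7 = 1.3500 / 7 = 0.1929
UCL_R = D₄·R̄ = 2.114 × 0.1929 = 0.4077

0.408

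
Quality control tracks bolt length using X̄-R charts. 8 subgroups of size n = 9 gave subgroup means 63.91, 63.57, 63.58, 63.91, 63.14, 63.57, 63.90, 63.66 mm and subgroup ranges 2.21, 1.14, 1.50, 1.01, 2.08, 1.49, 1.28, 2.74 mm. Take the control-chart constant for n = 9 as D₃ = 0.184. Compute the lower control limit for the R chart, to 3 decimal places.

0.309

R̄ = (2.21 + 1.14 + 1.50 + 1.01 + 2.08 + 1.49 + 1.28 + 2.74) / 8 = 13.4500 / 8 = 1.6812
LCL_R = D₃·R̄ = 0.184 × 1.6812 = 0.3093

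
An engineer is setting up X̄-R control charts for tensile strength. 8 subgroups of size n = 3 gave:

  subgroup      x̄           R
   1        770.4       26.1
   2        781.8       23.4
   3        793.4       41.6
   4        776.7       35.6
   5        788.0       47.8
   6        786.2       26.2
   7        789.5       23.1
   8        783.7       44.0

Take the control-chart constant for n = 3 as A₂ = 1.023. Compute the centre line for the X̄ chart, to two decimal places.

783.71

X̄̄ = (770.4 + 781.8 + 793.4 + 776.7 + 788.0 + 786.2 + 789.5 + 783.7) / 8 = 6269.7000 / 8 = 783.7125
CL = X̄̄ = 783.7125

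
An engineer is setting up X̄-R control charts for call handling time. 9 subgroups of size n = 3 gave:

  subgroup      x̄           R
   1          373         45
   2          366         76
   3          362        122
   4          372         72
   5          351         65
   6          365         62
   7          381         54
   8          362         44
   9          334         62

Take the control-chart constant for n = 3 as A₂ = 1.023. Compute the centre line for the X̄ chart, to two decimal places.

362.89

X̄̄ = (373 + 366 + 362 + 372 + 351 + 365 + 381 + 362 + 334) / 9 = 3266.0000 / 9 = 362.8889
CL = X̄̄ = 362.8889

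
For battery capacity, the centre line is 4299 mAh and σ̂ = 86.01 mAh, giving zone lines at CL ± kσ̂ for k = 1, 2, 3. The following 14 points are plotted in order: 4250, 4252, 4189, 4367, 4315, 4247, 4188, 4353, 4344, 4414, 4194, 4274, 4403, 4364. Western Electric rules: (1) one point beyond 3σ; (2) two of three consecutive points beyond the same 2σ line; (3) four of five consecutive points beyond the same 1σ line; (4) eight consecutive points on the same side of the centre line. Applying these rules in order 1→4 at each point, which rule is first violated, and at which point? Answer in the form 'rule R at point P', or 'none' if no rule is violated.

Zone of each point (C = within 1σ̂, B = 1σ̂–2σ̂, A = 2σ̂–3σ̂, * = beyond 3σ̂; sign = side of CL): 1:-C, 2:-C, 3:-B, 4:+C, 5:+C, 6:-C, 7:-B, 8:+C, 9:+C, 10:+B, 11:-B, 12:-C, 13:+B, 14:+C
No rule fires across all 14 points.

none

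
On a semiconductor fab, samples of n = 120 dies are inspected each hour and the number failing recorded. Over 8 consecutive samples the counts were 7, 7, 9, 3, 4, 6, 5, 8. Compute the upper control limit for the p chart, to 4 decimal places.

p̄ = Σdᵢ / (k·n) = 49 / (8 × 120) = 0.05104
UCL = p̄ + 3·√(p̄(1−p̄)/n) = 0.05104 + 3 × √(0.05104×0.94896/120) = 0.05104 + 3 × 0.02009 = 0.11131

0.1113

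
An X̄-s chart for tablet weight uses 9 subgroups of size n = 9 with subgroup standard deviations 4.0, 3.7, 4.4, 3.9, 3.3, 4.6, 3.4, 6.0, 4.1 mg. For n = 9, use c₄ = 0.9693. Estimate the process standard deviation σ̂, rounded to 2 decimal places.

s̄ = (4.0 + 3.7 + 4.4 + 3.9 + 3.3 + 4.6 + 3.4 + 6.0 + 4.1) / 9 = 4.1556
σ̂ = s̄ / c₄ = 4.1556 / 0.9693 = 4.2872

4.29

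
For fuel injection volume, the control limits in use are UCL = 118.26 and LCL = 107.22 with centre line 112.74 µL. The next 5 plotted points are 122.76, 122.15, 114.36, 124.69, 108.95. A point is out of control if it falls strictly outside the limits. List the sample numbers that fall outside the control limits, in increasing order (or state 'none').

Compare each point to [107.22, 118.26]: sample 1 = 122.76 > UCL; sample 2 = 122.15 > UCL; sample 4 = 124.69 > UCL.

1, 2, 4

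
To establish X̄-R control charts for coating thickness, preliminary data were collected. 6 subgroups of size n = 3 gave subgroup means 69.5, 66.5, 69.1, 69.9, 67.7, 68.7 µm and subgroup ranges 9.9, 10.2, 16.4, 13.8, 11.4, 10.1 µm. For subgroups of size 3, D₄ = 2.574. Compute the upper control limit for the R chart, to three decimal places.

30.802

R̄ = (9.9 + 10.2 + 16.4 + 13.8 + 11.4 + 10.1) / 6 = 71.8000 / 6 = 11.9667
UCL_R = D₄·R̄ = 2.574 × 11.9667 = 30.8022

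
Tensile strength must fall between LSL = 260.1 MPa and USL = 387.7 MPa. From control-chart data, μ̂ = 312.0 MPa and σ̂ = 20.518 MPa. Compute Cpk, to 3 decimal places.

Cpu = (USL − μ̂) / (3σ̂) = (387.7 − 312.0) / (3 × 20.518) = 1.2298; Cpl = (μ̂ − LSL) / (3σ̂) = (312.0 − 260.1) / (3 × 20.518) = 0.8432; Cpk = min(Cpu, Cpl) = 0.8432

0.843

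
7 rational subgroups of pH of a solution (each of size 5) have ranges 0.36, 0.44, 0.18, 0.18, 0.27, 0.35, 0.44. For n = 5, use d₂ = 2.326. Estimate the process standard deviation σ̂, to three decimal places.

0.136

R̄ = (0.36 + 0.44 + 0.18 + 0.18 + 0.27 + 0.35 + 0.44) / 7 = 0.3171
σ̂ = R̄ / d₂ = 0.3171 / 2.326 = 0.1363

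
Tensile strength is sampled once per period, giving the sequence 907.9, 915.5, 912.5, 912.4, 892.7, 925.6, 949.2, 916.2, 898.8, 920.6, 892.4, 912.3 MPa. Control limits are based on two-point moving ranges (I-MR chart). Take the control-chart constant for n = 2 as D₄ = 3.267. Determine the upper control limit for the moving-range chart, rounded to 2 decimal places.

Moving ranges: 7.6, 3.0, 0.1, 19.7, 32.9, 23.6, 33.0, 17.4, 21.8, 28.2, 19.9; M̄R̄ = 207.2000 / 11 = 18.8364
UCL_MR = D₄·M̄R̄ = 3.267 × 18.8364 = 61.5384

61.54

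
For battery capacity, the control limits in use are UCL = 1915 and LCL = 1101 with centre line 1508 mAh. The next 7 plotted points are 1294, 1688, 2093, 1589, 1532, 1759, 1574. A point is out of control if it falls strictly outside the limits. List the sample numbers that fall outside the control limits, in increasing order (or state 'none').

3

Compare each point to [1101, 1915]: sample 3 = 2093 > UCL.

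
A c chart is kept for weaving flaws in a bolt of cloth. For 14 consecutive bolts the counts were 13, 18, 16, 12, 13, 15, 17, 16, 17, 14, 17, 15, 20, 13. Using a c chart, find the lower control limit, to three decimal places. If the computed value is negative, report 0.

c̄ = (13 + 18 + 16 + 12 + 13 + 15 + 17 + 16 + 17 + 14 + 17 + 15 + 20 + 13) / 14 = 216 / 14 = 15.4286
LCL = c̄ − 3√c̄ = 15.4286 − 3 × 3.9279 = 3.6448

3.645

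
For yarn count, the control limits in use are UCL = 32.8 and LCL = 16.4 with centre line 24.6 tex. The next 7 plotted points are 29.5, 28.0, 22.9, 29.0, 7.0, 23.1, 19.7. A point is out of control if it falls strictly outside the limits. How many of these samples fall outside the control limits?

Compare each point to [16.4, 32.8]: sample 5 = 7.0 < LCL.

1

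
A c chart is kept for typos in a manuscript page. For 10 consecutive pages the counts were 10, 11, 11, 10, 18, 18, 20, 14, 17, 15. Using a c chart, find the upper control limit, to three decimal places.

25.784

c̄ = (10 + 11 + 11 + 10 + 18 + 18 + 20 + 14 + 17 + 15) / 10 = 144 / 10 = 14.4000
UCL = c̄ + 3√c̄ = 14.4000 + 3 × √14.4000 = 14.4000 + 3 × 3.7947 = 25.7842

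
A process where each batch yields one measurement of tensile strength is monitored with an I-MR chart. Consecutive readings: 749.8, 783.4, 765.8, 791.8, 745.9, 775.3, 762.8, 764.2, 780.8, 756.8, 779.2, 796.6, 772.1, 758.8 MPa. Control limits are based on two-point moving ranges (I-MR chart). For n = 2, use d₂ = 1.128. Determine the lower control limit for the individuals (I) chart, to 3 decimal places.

X̄ = (749.8 + 783.4 + 765.8 + 791.8 + 745.9 + 775.3 + 762.8 + 764.2 + 780.8 + 756.8 + 779.2 + 796.6 + 772.1 + 758.8) / 14 = 770.2357
Moving ranges: 33.6, 17.6, 26.0, 45.9, 29.4, 12.5, 1.4, 16.6, 24.0, 22.4, 17.4, 24.5, 13.3; M̄R̄ = 284.6000 / 13 = 21.8923
LCL = X̄ − 3·M̄R̄/d₂ = 770.2357 − 3 × 21.8923 / 1.128 = 712.0115

712.011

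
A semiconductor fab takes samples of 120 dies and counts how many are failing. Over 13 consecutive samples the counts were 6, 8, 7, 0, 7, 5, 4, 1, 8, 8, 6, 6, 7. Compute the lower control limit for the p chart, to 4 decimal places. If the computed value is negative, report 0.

0.0000

p̄ = Σdᵢ / (k·n) = 73 / (13 × 120) = 0.04679
LCL = p̄ − 3·√(p̄(1−p̄)/n) = 0.04679 − 3 × 0.01928 = -0.01104 → 0 (negative, so LCL = 0)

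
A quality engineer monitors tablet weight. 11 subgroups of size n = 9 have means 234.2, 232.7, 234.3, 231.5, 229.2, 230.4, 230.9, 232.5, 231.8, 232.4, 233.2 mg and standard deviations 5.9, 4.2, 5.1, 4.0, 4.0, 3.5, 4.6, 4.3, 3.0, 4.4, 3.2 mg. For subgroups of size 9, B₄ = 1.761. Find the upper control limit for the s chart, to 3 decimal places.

s̄ = (5.9 + 4.2 + 5.1 + 4.0 + 4.0 + 3.5 + 4.6 + 4.3 + 3.0 + 4.4 + 3.2) / 11 = 4.2000
UCL_s = B₄·s̄ = 1.761 × 4.2000 = 7.3962

7.396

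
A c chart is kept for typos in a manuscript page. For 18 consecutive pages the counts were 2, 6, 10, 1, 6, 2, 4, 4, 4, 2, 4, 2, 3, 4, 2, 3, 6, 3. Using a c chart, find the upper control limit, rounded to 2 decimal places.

9.61

c̄ = (2 + 6 + 10 + 1 + 6 + 2 + 4 + 4 + 4 + 2 + 4 + 2 + 3 + 4 + 2 + 3 + 6 + 3) / 18 = 68 / 18 = 3.7778
UCL = c̄ + 3√c̄ = 3.7778 + 3 × √3.7778 = 3.7778 + 3 × 1.9437 = 9.6087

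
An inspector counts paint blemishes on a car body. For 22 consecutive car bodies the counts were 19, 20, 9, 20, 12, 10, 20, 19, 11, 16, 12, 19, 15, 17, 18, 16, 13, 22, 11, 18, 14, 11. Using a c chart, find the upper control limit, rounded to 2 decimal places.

27.37

c̄ = (19 + 20 + 9 + 20 + 12 + 10 + 20 + 19 + 11 + 16 + 12 + 19 + 15 + 17 + 18 + 16 + 13 + 22 + 11 + 18 + 14 + 11) / 22 = 342 / 22 = 15.5455
UCL = c̄ + 3√c̄ = 15.5455 + 3 × √15.5455 = 15.5455 + 3 × 3.9428 = 27.3738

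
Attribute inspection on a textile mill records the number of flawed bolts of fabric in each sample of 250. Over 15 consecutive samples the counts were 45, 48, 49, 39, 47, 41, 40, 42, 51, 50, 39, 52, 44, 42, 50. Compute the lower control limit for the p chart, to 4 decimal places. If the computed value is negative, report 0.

0.1080

p̄ = Σdᵢ / (k·n) = 679 / (15 × 250) = 0.18107
LCL = p̄ − 3·√(p̄(1−p̄)/n) = 0.18107 − 3 × 0.02435 = 0.10800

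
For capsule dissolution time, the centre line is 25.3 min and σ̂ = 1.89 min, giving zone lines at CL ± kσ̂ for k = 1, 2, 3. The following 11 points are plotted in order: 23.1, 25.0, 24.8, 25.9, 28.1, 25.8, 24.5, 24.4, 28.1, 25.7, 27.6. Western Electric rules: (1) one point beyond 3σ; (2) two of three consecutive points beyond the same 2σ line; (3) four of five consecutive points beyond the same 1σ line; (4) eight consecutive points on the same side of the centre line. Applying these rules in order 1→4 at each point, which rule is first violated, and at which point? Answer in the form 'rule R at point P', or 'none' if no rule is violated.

Zone of each point (C = within 1σ̂, B = 1σ̂–2σ̂, A = 2σ̂–3σ̂, * = beyond 3σ̂; sign = side of CL): 1:-B, 2:-C, 3:-C, 4:+C, 5:+B, 6:+C, 7:-C, 8:-C, 9:+B, 10:+C, 11:+B
No rule fires across all 11 points.

none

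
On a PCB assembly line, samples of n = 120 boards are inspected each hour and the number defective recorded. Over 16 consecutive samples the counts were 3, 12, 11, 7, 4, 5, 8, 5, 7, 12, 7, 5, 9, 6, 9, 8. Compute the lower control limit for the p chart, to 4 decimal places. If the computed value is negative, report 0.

p̄ = Σdᵢ / (k·n) = 118 / (16 × 120) = 0.06146
LCL = p̄ − 3·√(p̄(1−p̄)/n) = 0.06146 − 3 × 0.02192 = -0.00431 → 0 (negative, so LCL = 0)

0.0000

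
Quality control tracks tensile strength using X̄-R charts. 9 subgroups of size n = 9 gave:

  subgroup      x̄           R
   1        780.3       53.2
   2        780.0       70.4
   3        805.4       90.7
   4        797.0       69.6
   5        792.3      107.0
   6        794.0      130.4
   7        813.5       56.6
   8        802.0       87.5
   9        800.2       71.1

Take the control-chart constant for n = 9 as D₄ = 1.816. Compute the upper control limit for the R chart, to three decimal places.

R̄ = (53.2 + 70.4 + 90.7 + 69.6 + 107.0 + 130.4 + 56.6 + 87.5 + 71.1) / 9 = 736.5000 / 9 = 81.8333
UCL_R = D₄·R̄ = 1.816 × 81.8333 = 148.6093

148.609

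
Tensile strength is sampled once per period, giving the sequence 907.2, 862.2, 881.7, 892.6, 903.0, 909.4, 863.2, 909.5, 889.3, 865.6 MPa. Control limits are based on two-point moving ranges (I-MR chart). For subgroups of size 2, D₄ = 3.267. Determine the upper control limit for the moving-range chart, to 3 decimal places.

82.982

Moving ranges: 45.0, 19.5, 10.9, 10.4, 6.4, 46.2, 46.3, 20.2, 23.7; M̄R̄ = 228.6000 / 9 = 25.4000
UCL_MR = D₄·M̄R̄ = 3.267 × 25.4000 = 82.9818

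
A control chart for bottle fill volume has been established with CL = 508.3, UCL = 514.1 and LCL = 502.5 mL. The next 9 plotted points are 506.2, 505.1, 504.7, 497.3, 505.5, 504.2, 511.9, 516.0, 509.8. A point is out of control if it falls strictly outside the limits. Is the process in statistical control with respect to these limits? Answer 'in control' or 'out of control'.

out of control

Compare each point to [502.5, 514.1]: sample 4 = 497.3 < LCL; sample 8 = 516.0 > UCL.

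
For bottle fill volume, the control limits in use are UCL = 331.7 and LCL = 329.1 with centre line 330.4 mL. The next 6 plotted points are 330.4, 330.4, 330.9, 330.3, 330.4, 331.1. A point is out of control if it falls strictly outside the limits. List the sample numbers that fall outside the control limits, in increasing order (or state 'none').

All 6 points lie within [329.1, 331.7].

none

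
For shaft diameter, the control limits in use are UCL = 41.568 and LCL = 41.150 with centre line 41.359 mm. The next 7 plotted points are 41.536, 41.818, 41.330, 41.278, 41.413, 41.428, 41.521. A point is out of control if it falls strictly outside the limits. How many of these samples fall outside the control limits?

Compare each point to [41.150, 41.568]: sample 2 = 41.818 > UCL.

1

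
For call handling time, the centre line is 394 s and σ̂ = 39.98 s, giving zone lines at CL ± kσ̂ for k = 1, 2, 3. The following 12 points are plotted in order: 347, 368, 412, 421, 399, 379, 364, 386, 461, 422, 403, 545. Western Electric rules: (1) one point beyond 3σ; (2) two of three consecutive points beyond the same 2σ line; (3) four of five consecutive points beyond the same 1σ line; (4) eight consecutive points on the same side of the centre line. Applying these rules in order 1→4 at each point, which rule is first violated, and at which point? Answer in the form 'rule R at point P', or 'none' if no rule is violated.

rule 1 at point 12

Zone of each point (C = within 1σ̂, B = 1σ̂–2σ̂, A = 2σ̂–3σ̂, * = beyond 3σ̂; sign = side of CL): 1:-B, 2:-C, 3:+C, 4:+C, 5:+C, 6:-C, 7:-C, 8:-C, 9:+B, 10:+C, 11:+C, 12:+*
Rule 1 (one point beyond the 3σ limits) is satisfied at point 12.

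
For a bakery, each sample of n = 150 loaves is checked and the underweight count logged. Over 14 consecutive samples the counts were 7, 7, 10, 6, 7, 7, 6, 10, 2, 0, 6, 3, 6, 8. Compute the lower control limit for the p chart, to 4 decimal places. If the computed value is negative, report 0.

p̄ = Σdᵢ / (k·n) = 85 / (14 × 150) = 0.04048
LCL = p̄ − 3·√(p̄(1−p̄)/n) = 0.04048 − 3 × 0.01609 = -0.00780 → 0 (negative, so LCL = 0)

0.0000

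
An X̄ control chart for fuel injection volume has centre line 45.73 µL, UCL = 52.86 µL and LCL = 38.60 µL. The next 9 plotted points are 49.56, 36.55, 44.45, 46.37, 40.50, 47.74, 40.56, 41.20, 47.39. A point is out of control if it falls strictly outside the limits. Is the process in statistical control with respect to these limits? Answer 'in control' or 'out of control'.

out of control

Compare each point to [38.60, 52.86]: sample 2 = 36.55 < LCL.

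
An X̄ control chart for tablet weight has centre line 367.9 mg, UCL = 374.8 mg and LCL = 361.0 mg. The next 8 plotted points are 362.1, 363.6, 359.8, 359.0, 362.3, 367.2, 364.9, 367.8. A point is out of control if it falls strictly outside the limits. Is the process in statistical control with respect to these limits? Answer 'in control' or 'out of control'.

Compare each point to [361.0, 374.8]: sample 3 = 359.8 < LCL; sample 4 = 359.0 < LCL.

out of control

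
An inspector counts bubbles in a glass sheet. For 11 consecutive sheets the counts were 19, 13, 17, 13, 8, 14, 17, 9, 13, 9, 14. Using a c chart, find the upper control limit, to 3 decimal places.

c̄ = (19 + 13 + 17 + 13 + 8 + 14 + 17 + 9 + 13 + 9 + 14) / 11 = 146 / 11 = 13.2727
UCL = c̄ + 3√c̄ = 13.2727 + 3 × √13.2727 = 13.2727 + 3 × 3.6432 = 24.2023

24.202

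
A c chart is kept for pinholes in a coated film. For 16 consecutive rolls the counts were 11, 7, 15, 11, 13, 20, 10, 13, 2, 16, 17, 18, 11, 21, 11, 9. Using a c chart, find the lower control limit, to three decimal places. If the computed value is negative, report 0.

2.074

c̄ = (11 + 7 + 15 + 11 + 13 + 20 + 10 + 13 + 2 + 16 + 17 + 18 + 11 + 21 + 11 + 9) / 16 = 205 / 16 = 12.8125
LCL = c̄ − 3√c̄ = 12.8125 − 3 × 3.5795 = 2.0741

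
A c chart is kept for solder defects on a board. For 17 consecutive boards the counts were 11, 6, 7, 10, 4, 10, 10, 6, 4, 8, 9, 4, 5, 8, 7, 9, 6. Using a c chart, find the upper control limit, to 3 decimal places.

15.396

c̄ = (11 + 6 + 7 + 10 + 4 + 10 + 10 + 6 + 4 + 8 + 9 + 4 + 5 + 8 + 7 + 9 + 6) / 17 = 124 / 17 = 7.2941
UCL = c̄ + 3√c̄ = 7.2941 + 3 × √7.2941 = 7.2941 + 3 × 2.7008 = 15.3964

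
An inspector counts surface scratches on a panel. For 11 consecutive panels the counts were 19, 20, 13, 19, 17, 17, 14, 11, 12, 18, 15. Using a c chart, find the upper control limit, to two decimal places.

27.87

c̄ = (19 + 20 + 13 + 19 + 17 + 17 + 14 + 11 + 12 + 18 + 15) / 11 = 175 / 11 = 15.9091
UCL = c̄ + 3√c̄ = 15.9091 + 3 × √15.9091 = 15.9091 + 3 × 3.9886 = 27.8750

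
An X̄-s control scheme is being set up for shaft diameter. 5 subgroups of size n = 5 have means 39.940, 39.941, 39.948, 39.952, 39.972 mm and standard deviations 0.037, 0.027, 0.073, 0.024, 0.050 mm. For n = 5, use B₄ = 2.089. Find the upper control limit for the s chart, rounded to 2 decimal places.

0.09

s̄ = (0.037 + 0.027 + 0.073 + 0.024 + 0.050) / 5 = 0.0422
UCL_s = B₄·s̄ = 2.089 × 0.0422 = 0.0882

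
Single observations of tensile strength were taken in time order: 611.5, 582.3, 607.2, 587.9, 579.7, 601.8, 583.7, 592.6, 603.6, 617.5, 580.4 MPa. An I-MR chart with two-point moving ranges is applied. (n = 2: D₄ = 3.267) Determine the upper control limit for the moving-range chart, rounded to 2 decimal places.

62.96

Moving ranges: 29.2, 24.9, 19.3, 8.2, 22.1, 18.1, 8.9, 11.0, 13.9, 37.1; M̄R̄ = 192.7000 / 10 = 19.2700
UCL_MR = D₄·M̄R̄ = 3.267 × 19.2700 = 62.9551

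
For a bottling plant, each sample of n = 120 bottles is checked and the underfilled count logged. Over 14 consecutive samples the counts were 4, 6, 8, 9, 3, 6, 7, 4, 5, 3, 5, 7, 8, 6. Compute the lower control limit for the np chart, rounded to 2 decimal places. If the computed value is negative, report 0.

p̄ = Σdᵢ / (k·n) = 81 / (14 × 120) = 0.04821
LCL = np̄ − 3·√(np̄(1−p̄)) = 5.7857 − 3 × 2.3466 = -1.2542 → 0 (negative, so LCL = 0)

0.00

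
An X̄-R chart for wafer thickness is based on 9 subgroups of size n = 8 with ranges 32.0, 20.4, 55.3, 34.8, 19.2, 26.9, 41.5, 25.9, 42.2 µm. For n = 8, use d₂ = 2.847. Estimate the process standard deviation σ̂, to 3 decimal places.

R̄ = (32.0 + 20.4 + 55.3 + 34.8 + 19.2 + 26.9 + 41.5 + 25.9 + 42.2) / 9 = 33.1333
σ̂ = R̄ / d₂ = 33.1333 / 2.847 = 11.6380

11.638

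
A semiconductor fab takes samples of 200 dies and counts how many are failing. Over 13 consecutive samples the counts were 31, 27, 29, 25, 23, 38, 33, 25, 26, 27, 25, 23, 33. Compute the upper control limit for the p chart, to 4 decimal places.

0.2141

p̄ = Σdᵢ / (k·n) = 365 / (13 × 200) = 0.14038
UCL = p̄ + 3·√(p̄(1−p̄)/n) = 0.14038 + 3 × √(0.14038×0.85962/200) = 0.14038 + 3 × 0.02456 = 0.21408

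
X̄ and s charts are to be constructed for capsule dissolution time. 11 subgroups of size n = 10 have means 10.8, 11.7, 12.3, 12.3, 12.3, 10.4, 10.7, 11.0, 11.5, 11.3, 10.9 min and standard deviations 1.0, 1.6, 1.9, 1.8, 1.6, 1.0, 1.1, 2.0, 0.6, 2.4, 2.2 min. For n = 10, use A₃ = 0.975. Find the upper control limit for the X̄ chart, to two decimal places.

X̄̄ = (10.8 + 11.7 + 12.3 + 12.3 + 12.3 + 10.4 + 10.7 + 11.0 + 11.5 + 11.3 + 10.9) / 11 = 11.3818
s̄ = (1.0 + 1.6 + 1.9 + 1.8 + 1.6 + 1.0 + 1.1 + 2.0 + 0.6 + 2.4 + 2.2) / 11 = 1.5636
UCL = X̄̄ + A₃·s̄ = 11.3818 + 0.975 × 1.5636 = 12.9064

12.91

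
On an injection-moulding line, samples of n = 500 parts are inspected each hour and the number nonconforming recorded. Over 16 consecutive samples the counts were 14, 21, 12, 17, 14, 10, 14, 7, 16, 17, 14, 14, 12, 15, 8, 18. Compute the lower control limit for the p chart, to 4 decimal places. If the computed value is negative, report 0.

p̄ = Σdᵢ / (k·n) = 223 / (16 × 500) = 0.02788
LCL = p̄ − 3·√(p̄(1−p̄)/n) = 0.02788 − 3 × 0.00736 = 0.00579

0.0058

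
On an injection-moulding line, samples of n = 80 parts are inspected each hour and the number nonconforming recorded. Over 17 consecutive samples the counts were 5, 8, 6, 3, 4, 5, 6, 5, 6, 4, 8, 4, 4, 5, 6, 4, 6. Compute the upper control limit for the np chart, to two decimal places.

11.87

p̄ = Σdᵢ / (k·n) = 89 / (17 × 80) = 0.06544
UCL = np̄ + 3·√(np̄(1−p̄)) = 5.2353 + 3 × √(5.2353×0.93456) = 5.2353 + 3 × 2.2119 = 11.8711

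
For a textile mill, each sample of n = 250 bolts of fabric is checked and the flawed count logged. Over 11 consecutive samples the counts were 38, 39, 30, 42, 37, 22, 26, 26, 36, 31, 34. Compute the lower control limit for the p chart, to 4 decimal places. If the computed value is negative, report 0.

0.0672

p̄ = Σdᵢ / (k·n) = 361 / (11 × 250) = 0.13127
LCL = p̄ − 3·√(p̄(1−p̄)/n) = 0.13127 − 3 × 0.02136 = 0.06720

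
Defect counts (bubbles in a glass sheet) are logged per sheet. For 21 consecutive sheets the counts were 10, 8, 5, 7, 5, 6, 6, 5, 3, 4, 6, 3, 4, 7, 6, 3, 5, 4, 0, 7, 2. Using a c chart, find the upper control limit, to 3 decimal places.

c̄ = (10 + 8 + 5 + 7 + 5 + 6 + 6 + 5 + 3 + 4 + 6 + 3 + 4 + 7 + 6 + 3 + 5 + 4 + 0 + 7 + 2) / 21 = 106 / 21 = 5.0476
UCL = c̄ + 3√c̄ = 5.0476 + 3 × √5.0476 = 5.0476 + 3 × 2.2467 = 11.7877

11.788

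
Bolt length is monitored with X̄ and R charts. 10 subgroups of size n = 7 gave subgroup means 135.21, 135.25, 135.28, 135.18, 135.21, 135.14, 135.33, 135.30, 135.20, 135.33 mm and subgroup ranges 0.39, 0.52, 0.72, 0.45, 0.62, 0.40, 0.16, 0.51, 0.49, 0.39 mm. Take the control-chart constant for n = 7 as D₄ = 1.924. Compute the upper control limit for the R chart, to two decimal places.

0.89

R̄ = (0.39 + 0.52 + 0.72 + 0.45 + 0.62 + 0.40 + 0.16 + 0.51 + 0.49 + 0.39) / 10 = 4.6500 / 10 = 0.4650
UCL_R = D₄·R̄ = 1.924 × 0.4650 = 0.8947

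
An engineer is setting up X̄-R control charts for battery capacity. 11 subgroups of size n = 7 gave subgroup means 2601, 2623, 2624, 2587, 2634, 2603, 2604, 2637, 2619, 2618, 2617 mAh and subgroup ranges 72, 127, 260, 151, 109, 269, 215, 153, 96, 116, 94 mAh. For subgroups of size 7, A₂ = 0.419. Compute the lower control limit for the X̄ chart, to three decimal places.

2551.875

X̄̄ = (2601 + 2623 + 2624 + 2587 + 2634 + 2603 + 2604 + 2637 + 2619 + 2618 + 2617) / 11 = 28767.0000 / 11 = 2615.1818
R̄ = (72 + 127 + 260 + 151 + 109 + 269 + 215 + 153 + 96 + 116 + 94) / 11 = 1662.0000 / 11 = 151.0909
LCL = X̄̄ − A₂·R̄ = 2615.1818 − 0.419 × 151.0909 = 2551.8747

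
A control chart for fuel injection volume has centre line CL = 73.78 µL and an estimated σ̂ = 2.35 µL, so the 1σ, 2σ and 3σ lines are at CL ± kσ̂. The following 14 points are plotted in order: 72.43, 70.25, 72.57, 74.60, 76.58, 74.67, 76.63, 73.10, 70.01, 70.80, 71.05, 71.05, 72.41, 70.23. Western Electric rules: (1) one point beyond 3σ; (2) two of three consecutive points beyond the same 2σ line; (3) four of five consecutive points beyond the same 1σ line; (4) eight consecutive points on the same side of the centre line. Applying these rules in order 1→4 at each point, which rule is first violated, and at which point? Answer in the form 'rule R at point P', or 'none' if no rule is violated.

Zone of each point (C = within 1σ̂, B = 1σ̂–2σ̂, A = 2σ̂–3σ̂, * = beyond 3σ̂; sign = side of CL): 1:-C, 2:-B, 3:-C, 4:+C, 5:+B, 6:+C, 7:+B, 8:-C, 9:-B, 10:-B, 11:-B, 12:-B, 13:-C, 14:-B
Rule 3 (four of five consecutive points beyond the same 1σ limit) is satisfied at point 12.

rule 3 at point 12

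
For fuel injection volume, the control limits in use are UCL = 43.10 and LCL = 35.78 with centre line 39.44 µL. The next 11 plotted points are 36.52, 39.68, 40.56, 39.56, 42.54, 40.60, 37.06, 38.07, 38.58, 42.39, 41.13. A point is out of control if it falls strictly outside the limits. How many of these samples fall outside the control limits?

All 11 points lie within [35.78, 43.10].

0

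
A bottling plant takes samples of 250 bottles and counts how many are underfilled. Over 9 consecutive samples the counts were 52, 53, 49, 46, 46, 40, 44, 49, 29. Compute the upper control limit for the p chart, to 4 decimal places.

p̄ = Σdᵢ / (k·n) = 408 / (9 × 250) = 0.18133
UCL = p̄ + 3·√(p̄(1−p̄)/n) = 0.18133 + 3 × √(0.18133×0.81867/250) = 0.18133 + 3 × 0.02437 = 0.25444

0.2544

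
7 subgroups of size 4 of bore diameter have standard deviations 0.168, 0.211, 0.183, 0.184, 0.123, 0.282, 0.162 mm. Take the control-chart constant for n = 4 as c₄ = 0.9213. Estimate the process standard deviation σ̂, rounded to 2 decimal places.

0.20

s̄ = (0.168 + 0.211 + 0.183 + 0.184 + 0.123 + 0.282 + 0.162) / 7 = 0.1876
σ̂ = s̄ / c₄ = 0.1876 / 0.9213 = 0.2036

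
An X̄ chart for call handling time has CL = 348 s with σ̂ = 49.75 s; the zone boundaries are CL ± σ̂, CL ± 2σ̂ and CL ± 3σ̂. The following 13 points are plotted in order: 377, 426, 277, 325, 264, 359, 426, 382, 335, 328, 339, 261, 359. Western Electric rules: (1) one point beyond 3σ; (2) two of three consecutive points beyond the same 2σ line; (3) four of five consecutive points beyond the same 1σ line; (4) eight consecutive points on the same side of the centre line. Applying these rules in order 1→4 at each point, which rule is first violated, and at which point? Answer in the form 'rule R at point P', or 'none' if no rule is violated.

Zone of each point (C = within 1σ̂, B = 1σ̂–2σ̂, A = 2σ̂–3σ̂, * = beyond 3σ̂; sign = side of CL): 1:+C, 2:+B, 3:-B, 4:-C, 5:-B, 6:+C, 7:+B, 8:+C, 9:-C, 10:-C, 11:-C, 12:-B, 13:+C
No rule fires across all 13 points.

none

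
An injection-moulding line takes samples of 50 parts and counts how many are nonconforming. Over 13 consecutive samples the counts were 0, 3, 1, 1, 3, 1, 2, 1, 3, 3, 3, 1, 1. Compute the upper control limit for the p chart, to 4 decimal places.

0.1138

p̄ = Σdᵢ / (k·n) = 23 / (13 × 50) = 0.03538
UCL = p̄ + 3·√(p̄(1−p̄)/n) = 0.03538 + 3 × √(0.03538×0.96462/50) = 0.03538 + 3 × 0.02613 = 0.11377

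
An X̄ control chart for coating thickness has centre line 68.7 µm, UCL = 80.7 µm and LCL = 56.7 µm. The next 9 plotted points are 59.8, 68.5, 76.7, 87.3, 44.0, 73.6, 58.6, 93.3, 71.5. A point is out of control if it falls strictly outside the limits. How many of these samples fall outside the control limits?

Compare each point to [56.7, 80.7]: sample 4 = 87.3 > UCL; sample 5 = 44.0 < LCL; sample 8 = 93.3 > UCL.

3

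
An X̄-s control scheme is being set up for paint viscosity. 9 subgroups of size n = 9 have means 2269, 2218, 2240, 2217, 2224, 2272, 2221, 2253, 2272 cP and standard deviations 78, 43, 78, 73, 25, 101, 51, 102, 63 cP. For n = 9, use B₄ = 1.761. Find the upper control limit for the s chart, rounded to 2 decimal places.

120.14

s̄ = (78 + 43 + 78 + 73 + 25 + 101 + 51 + 102 + 63) / 9 = 68.2222
UCL_s = B₄·s̄ = 1.761 × 68.2222 = 120.1393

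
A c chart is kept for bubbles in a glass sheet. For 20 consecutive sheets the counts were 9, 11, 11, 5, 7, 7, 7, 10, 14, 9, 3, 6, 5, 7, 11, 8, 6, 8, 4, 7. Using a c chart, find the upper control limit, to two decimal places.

16.10

c̄ = (9 + 11 + 11 + 5 + 7 + 7 + 7 + 10 + 14 + 9 + 3 + 6 + 5 + 7 + 11 + 8 + 6 + 8 + 4 + 7) / 20 = 155 / 20 = 7.7500
UCL = c̄ + 3√c̄ = 7.7500 + 3 × √7.7500 = 7.7500 + 3 × 2.7839 = 16.1016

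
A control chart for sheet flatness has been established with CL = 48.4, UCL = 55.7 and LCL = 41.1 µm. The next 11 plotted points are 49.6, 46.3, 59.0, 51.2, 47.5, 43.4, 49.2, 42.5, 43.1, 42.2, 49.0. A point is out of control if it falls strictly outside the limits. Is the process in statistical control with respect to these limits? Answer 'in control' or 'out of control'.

out of control

Compare each point to [41.1, 55.7]: sample 3 = 59.0 > UCL.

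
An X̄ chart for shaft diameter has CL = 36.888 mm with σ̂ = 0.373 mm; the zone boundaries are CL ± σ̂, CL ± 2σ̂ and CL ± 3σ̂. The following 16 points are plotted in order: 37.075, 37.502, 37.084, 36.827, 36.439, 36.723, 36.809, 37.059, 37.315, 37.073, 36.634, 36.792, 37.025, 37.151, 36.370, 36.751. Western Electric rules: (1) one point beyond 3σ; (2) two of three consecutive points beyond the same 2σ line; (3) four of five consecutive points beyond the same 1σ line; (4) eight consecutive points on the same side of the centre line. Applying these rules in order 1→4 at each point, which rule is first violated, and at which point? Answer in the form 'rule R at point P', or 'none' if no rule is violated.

none

Zone of each point (C = within 1σ̂, B = 1σ̂–2σ̂, A = 2σ̂–3σ̂, * = beyond 3σ̂; sign = side of CL): 1:+C, 2:+B, 3:+C, 4:-C, 5:-B, 6:-C, 7:-C, 8:+C, 9:+B, 10:+C, 11:-C, 12:-C, 13:+C, 14:+C, 15:-B, 16:-C
No rule fires across all 16 points.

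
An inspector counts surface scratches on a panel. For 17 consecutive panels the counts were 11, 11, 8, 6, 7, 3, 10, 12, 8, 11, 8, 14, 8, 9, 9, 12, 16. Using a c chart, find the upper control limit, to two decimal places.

c̄ = (11 + 11 + 8 + 6 + 7 + 3 + 10 + 12 + 8 + 11 + 8 + 14 + 8 + 9 + 9 + 12 + 16) / 17 = 163 / 17 = 9.5882
UCL = c̄ + 3√c̄ = 9.5882 + 3 × √9.5882 = 9.5882 + 3 × 3.0965 = 18.8777

18.88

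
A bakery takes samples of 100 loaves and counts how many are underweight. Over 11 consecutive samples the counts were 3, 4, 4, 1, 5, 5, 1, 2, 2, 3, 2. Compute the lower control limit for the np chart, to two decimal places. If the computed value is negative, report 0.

0.00

p̄ = Σdᵢ / (k·n) = 32 / (11 × 100) = 0.02909
LCL = np̄ − 3·√(np̄(1−p̄)) = 2.9091 − 3 × 1.6806 = -2.1328 → 0 (negative, so LCL = 0)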